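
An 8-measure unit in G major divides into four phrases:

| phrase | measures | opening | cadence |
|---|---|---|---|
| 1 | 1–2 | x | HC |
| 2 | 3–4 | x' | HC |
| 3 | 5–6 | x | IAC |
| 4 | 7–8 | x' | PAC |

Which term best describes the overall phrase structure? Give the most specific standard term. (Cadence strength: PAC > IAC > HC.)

Four phrases in two halves: the first half (mm. 1-4) ends with a half cadence, the second (bars 5-8) with a perfect authentic cadence — a large antecedent–consequent pair, i.e. a double period.
Phrase 3 begins with the same material as phrase 1, making it parallel.

parallel double period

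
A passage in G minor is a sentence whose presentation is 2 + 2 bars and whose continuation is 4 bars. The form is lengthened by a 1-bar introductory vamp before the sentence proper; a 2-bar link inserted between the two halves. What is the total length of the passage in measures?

Basic sentence: 2 + 2 + 4 = 8 bars.
8 (basic form) + 1 (introduction) + 2 (link) = 11.

11 measures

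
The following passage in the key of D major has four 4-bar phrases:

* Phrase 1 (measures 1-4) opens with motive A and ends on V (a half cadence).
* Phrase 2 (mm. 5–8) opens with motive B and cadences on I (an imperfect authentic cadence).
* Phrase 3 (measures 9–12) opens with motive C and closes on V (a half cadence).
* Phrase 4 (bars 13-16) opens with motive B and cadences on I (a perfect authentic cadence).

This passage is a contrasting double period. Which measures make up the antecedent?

In a double period the four phrases pair into a large antecedent (phrases 1–2, ending imperfect authentic cadence) and a large consequent (phrases 3–4, ending perfect authentic cadence). The antecedent spans mm. 1–8.

measures 1–8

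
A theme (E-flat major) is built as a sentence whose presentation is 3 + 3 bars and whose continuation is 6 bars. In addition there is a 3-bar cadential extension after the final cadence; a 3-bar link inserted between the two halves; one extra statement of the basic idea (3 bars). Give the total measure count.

21 measures

Basic sentence: 3 + 3 + 6 = 12 bars.
12 (basic form) + 3 (cadential extension) + 3 (link) + 3 (extra statement) = 21.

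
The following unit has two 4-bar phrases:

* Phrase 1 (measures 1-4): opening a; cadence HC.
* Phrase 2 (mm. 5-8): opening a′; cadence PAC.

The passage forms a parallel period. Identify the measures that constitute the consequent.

The antecedent is the phrase ending with the weaker cadence (half cadence, phrase 1) and the consequent the one ending more conclusively (perfect authentic cadence, phrase 2); the consequent is mm. 5-8.

measures 5–8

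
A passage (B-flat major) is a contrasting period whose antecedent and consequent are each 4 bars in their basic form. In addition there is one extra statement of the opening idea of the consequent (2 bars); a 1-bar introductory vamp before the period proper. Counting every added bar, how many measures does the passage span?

11 measures

Basic contrasting period: 4 + 4 = 8 bars.
8 (basic form) + 2 (extra statement) + 1 (introduction) = 11.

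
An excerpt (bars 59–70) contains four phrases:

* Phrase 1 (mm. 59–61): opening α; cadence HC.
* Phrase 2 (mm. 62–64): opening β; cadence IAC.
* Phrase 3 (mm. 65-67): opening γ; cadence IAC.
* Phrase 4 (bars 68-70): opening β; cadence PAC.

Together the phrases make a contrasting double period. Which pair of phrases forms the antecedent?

phrases 1 and 2

In a double period the first pair of phrases (ending imperfect authentic cadence) is the large antecedent and the second pair (ending perfect authentic cadence) is the large consequent; the antecedent is phrases 1 and 2.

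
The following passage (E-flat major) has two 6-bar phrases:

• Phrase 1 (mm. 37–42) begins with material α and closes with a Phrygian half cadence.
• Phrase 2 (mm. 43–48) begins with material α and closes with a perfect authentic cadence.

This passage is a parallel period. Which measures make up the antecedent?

measures 37–42

The antecedent is the phrase ending with the weaker cadence (Phrygian half cadence, phrase 1) and the consequent the one ending more conclusively (perfect authentic cadence, phrase 2); the antecedent is measures 37–42.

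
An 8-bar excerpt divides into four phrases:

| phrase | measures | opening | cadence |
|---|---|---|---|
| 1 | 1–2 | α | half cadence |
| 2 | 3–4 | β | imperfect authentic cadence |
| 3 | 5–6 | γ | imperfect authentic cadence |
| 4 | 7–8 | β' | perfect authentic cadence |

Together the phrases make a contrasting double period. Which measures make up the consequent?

In a double period the first pair of phrases (ending imperfect authentic cadence) is the large antecedent and the second pair (ending perfect authentic cadence) is the large consequent; the consequent is measures 5–8.

measures 5–8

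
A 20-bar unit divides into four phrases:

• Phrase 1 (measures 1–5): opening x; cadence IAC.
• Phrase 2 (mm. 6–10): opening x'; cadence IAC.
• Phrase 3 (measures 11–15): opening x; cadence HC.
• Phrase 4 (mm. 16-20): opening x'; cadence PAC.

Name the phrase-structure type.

parallel double period

Four phrases in two halves: the first half (bars 1-10) ends with an imperfect authentic cadence, the second (measures 11–20) with a perfect authentic cadence — a large antecedent–consequent pair, i.e. a double period.
Phrase 3 begins with the same material as phrase 1, making it parallel.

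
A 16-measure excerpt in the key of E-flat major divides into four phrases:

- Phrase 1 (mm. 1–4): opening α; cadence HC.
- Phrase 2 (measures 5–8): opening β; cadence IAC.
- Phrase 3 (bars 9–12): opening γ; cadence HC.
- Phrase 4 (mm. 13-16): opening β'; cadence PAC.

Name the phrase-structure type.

Four phrases in two halves: the first half (bars 1–8) ends with an imperfect authentic cadence, the second (bars 9–16) with a perfect authentic cadence — a large antecedent–consequent pair, i.e. a double period.
Phrase 3 begins with different material from phrase 1, making it contrasting.

contrasting double period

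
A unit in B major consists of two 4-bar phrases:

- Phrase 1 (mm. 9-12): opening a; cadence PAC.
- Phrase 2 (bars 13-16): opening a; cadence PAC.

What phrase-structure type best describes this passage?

repeated phrase

Both phrases have the same opening (a) and the same cadence (perfect authentic cadence): the second is a restatement, not a consequent, so this is a repeated phrase rather than a period.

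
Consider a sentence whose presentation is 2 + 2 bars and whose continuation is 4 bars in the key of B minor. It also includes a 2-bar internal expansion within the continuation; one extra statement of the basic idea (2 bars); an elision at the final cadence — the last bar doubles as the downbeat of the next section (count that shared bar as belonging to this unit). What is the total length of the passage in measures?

Basic sentence: 2 + 2 + 4 = 8 bars.
8 (basic form) + 2 (internal expansion) + 2 (extra statement) = 12.
The elision shares a bar with the next section but does not change this unit's count.

12 measures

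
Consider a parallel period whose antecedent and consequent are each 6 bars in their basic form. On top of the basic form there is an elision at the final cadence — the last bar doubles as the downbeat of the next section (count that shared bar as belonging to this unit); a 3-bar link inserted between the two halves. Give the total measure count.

15 measures

Basic parallel period: 6 + 6 = 12 bars.
12 (basic form) + 3 (link) = 15.
The elision shares a bar with the next section but does not change this unit's count.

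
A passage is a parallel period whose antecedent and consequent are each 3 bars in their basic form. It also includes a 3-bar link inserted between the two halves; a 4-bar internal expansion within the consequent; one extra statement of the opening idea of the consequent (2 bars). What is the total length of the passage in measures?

15 measures

Basic parallel period: 3 + 3 = 6 bars.
6 (basic form) + 3 (link) + 4 (internal expansion) + 2 (extra statement) = 15.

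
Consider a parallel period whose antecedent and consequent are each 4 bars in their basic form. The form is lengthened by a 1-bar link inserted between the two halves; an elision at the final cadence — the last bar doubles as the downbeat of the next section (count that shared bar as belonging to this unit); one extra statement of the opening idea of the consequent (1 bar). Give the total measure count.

Basic parallel period: 4 + 4 = 8 bars.
8 (basic form) + 1 (link) + 1 (extra statement) = 10.
The elision shares a bar with the next section but does not change this unit's count.

10 measures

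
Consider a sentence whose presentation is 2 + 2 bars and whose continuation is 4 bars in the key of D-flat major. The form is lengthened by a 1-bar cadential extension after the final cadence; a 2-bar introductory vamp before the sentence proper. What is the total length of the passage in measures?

Basic sentence: 2 + 2 + 4 = 8 bars.
8 (basic form) + 1 (cadential extension) + 2 (introduction) = 11.

11 measures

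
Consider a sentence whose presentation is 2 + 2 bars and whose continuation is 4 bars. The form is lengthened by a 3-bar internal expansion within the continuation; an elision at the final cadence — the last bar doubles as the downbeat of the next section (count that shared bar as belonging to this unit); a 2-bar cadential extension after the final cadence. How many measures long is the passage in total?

Basic sentence: 2 + 2 + 4 = 8 bars.
8 (basic form) + 3 (internal expansion) + 2 (cadential extension) = 13.
The elision shares a bar with the next section but does not change this unit's count.

13 measures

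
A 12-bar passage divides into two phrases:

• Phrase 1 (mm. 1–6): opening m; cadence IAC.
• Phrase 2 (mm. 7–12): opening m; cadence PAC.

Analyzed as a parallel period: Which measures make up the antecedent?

measures 1–6

The antecedent is the phrase ending with the weaker cadence (imperfect authentic cadence, phrase 1) and the consequent the one ending more conclusively (perfect authentic cadence, phrase 2); the antecedent is mm. 1–6.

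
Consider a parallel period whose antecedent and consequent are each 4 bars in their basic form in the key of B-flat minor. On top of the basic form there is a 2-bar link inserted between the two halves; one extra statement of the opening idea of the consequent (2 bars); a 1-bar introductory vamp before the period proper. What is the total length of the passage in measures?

13 measures

Basic parallel period: 4 + 4 = 8 bars.
8 (basic form) + 2 (link) + 2 (extra statement) + 1 (introduction) = 13.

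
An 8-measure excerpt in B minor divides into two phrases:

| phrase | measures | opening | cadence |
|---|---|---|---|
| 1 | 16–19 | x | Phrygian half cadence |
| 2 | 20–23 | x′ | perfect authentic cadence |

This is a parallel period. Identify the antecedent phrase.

phrase 1

The phrase ending with the weaker cadence (Phrygian half cadence) is the antecedent; the one ending more conclusively (perfect authentic cadence) is the consequent. The antecedent is phrase 1.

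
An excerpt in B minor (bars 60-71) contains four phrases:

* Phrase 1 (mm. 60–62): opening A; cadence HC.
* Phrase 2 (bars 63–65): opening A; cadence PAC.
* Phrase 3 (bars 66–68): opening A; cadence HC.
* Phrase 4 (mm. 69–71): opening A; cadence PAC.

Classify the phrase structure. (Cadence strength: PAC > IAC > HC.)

The cadence pattern HC–PAC–HC–PAC is weak–strong twice, and phrases 3–4 restate phrases 1–2: a period heard twice, not a double period (which would end weakly at phrase 2).

repeated period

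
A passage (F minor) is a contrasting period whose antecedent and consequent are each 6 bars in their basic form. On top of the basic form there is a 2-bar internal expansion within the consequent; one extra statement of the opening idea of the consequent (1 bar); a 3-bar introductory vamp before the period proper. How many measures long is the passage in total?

Basic contrasting period: 6 + 6 = 12 bars.
12 (basic form) + 2 (internal expansion) + 1 (extra statement) + 3 (introduction) = 18.

18 measures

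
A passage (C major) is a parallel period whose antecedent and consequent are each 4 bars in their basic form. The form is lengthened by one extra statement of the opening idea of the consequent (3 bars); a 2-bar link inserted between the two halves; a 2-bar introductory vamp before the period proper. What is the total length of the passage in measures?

15 measures

Basic parallel period: 4 + 4 = 8 bars.
8 (basic form) + 3 (extra statement) + 2 (link) + 2 (introduction) = 15.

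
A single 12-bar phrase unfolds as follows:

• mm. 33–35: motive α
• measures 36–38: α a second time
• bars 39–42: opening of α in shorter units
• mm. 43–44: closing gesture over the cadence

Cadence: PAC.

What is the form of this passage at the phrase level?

Basic idea (mm. 33–35) + its repetition (measures 36-38) form the presentation; fragmentation and cadence (measures 39–44) form the continuation — the 12-bar whole is a sentence.

sentence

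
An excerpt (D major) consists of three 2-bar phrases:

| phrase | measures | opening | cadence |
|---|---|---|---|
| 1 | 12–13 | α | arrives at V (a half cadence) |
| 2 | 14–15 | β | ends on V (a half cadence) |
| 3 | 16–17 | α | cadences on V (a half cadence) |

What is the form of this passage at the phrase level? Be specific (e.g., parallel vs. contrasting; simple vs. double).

The final phrase closes with a half cadence, which is not stronger than the preceding half cadence; the 3 phrases lack an overall antecedent–consequent design and so form a phrase group.

phrase group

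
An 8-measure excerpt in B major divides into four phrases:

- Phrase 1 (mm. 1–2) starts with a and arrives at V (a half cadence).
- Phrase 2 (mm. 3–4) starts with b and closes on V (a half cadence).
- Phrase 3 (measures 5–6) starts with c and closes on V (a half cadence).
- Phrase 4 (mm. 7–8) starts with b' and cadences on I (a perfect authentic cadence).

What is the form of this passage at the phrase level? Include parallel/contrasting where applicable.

Four phrases in two halves: the first half (mm. 1–4) ends with a half cadence, the second (mm. 5–8) with a perfect authentic cadence — a large antecedent–consequent pair, i.e. a double period.
Phrase 3 begins with different material from phrase 1, making it contrasting.

contrasting double period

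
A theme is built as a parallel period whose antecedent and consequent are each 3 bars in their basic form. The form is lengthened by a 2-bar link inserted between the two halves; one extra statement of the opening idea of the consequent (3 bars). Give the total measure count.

11 measures

Basic parallel period: 3 + 3 = 6 bars.
6 (basic form) + 2 (link) + 3 (extra statement) = 11.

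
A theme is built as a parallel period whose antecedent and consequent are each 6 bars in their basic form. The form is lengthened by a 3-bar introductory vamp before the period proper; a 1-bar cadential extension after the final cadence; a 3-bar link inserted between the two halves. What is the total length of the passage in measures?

19 measures

Basic parallel period: 6 + 6 = 12 bars.
12 (basic form) + 3 (introduction) + 1 (cadential extension) + 3 (link) = 19.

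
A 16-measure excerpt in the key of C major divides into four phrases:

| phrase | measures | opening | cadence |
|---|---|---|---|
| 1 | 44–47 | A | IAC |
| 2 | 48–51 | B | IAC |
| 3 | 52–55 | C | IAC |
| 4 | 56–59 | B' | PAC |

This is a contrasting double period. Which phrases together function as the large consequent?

In a double period the first pair of phrases (ending imperfect authentic cadence) is the large antecedent and the second pair (ending perfect authentic cadence) is the large consequent; the consequent is phrases 3 and 4.

phrases 3 and 4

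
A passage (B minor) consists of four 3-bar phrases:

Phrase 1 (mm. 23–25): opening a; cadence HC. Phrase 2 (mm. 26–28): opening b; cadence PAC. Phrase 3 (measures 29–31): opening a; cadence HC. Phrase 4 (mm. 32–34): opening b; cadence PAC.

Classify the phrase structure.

The cadence pattern HC–PAC–HC–PAC is weak–strong twice, and phrases 3–4 restate phrases 1–2: a period heard twice, not a double period (which would end weakly at phrase 2).

repeated period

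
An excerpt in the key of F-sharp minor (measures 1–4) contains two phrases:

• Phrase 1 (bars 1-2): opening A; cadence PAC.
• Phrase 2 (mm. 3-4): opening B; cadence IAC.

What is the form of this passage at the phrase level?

phrase group

The second phrase closes with an imperfect authentic cadence, which is not stronger than the first phrase's perfect authentic cadence; without a weak→strong cadential pair there is no antecedent–consequent relationship, so this is a phrase group rather than a period.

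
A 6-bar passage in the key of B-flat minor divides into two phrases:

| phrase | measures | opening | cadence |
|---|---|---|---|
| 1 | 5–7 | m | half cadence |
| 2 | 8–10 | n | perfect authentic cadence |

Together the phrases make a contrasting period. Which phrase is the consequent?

phrase 2

The phrase ending with the weaker cadence (half cadence) is the antecedent; the one ending more conclusively (perfect authentic cadence) is the consequent. The consequent is phrase 2.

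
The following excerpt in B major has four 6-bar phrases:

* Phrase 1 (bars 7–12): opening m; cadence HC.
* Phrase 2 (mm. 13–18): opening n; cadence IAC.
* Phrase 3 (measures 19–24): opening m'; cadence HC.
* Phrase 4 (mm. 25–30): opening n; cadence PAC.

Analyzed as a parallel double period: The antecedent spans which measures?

measures 7–18

In a double period the four phrases pair into a large antecedent (phrases 1–2, ending imperfect authentic cadence) and a large consequent (phrases 3–4, ending perfect authentic cadence). The antecedent spans mm. 7–18.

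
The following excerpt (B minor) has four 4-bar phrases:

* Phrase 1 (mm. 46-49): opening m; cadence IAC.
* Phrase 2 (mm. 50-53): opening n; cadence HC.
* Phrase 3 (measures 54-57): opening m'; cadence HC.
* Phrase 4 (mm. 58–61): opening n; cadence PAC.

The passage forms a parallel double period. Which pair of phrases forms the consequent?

In a double period the first pair of phrases (ending half cadence) is the large antecedent and the second pair (ending perfect authentic cadence) is the large consequent; the consequent is phrases 3 and 4.

phrases 3 and 4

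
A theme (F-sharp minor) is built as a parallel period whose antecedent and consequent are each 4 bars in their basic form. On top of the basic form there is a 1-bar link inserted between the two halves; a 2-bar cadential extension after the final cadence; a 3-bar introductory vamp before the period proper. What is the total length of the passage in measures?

14 measures

Basic parallel period: 4 + 4 = 8 bars.
8 (basic form) + 1 (link) + 2 (cadential extension) + 3 (introduction) = 14.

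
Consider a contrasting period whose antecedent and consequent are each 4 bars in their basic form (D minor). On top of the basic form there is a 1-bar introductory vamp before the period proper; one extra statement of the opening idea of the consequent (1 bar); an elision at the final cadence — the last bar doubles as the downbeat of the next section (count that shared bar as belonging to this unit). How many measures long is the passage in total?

10 measures

Basic contrasting period: 4 + 4 = 8 bars.
8 (basic form) + 1 (introduction) + 1 (extra statement) = 10.
The elision shares a bar with the next section but does not change this unit's count.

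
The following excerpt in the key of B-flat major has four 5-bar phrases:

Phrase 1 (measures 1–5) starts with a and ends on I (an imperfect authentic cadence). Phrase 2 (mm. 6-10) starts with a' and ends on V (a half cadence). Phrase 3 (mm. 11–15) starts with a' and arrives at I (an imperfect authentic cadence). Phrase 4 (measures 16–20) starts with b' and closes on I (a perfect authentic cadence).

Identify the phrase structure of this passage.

Four phrases in two halves: the first half (measures 1-10) ends with a half cadence, the second (mm. 11-20) with a perfect authentic cadence — a large antecedent–consequent pair, i.e. a double period.
Phrase 3 begins with the same material as phrase 1, making it parallel.

parallel double period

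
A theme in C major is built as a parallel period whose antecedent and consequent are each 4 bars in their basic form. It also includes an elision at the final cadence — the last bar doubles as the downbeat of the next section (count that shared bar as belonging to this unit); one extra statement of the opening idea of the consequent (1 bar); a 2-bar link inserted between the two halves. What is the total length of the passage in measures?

Basic parallel period: 4 + 4 = 8 bars.
8 (basic form) + 1 (extra statement) + 2 (link) = 11.
The elision shares a bar with the next section but does not change this unit's count.

11 measures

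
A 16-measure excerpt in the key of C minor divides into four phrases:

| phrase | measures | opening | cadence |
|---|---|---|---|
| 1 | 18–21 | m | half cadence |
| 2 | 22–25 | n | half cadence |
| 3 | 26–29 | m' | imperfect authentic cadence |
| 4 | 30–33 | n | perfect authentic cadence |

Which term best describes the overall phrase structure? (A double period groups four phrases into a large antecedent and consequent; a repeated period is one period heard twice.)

parallel double period

Four phrases in two halves: the first half (bars 18–25) ends with a half cadence, the second (mm. 26–33) with a perfect authentic cadence — a large antecedent–consequent pair, i.e. a double period.
Phrase 3 begins with the same material as phrase 1, making it parallel.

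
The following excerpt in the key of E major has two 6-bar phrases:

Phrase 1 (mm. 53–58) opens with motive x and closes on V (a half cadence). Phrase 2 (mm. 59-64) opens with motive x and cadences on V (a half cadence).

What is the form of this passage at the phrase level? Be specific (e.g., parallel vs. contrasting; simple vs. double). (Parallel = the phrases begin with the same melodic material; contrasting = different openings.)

repeated phrase

Both phrases have the same opening (x) and the same cadence (half cadence): the second is a restatement, not a consequent, so this is a repeated phrase rather than a period.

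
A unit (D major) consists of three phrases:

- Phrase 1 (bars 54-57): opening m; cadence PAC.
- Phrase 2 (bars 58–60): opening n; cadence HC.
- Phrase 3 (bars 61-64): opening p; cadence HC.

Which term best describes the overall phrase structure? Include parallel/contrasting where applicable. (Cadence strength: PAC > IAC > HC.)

The final phrase closes with a half cadence, which is not stronger than the preceding half cadence; the 3 phrases lack an overall antecedent–consequent design and so form a phrase group.

phrase group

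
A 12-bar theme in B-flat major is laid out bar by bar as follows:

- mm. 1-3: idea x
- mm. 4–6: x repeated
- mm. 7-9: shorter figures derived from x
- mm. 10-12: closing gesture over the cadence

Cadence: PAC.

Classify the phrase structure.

Basic idea (mm. 1–3) + its repetition (mm. 4–6) form the presentation; fragmentation and cadence (measures 7-12) form the continuation — the 12-bar whole is a sentence.

sentence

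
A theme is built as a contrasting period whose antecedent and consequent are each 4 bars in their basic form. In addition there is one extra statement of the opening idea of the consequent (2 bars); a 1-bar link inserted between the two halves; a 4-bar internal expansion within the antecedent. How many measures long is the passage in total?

Basic contrasting period: 4 + 4 = 8 bars.
8 (basic form) + 2 (extra statement) + 1 (link) + 4 (internal expansion) = 15.

15 measures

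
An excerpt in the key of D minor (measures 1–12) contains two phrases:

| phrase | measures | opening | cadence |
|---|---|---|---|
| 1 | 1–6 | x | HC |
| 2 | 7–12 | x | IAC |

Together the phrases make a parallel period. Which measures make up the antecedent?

The phrase ending with the weaker cadence (half cadence) is the antecedent; the one ending more conclusively (imperfect authentic cadence) is the consequent. The antecedent is measures 1–6.

measures 1–6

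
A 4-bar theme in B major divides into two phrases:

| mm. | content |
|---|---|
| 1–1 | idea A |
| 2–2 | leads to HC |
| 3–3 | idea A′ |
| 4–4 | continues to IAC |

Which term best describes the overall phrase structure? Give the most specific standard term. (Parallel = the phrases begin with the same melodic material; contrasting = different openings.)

Phrase 1 ends with a half cadence (weaker) and phrase 2 with an imperfect authentic cadence (stronger): antecedent + consequent = a period.
The two phrases open with the same material (A / A′), so the period is parallel.

parallel period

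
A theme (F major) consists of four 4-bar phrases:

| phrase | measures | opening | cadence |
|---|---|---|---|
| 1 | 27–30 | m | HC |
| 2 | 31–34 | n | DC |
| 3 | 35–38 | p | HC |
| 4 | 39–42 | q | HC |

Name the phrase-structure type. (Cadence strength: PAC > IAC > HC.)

Phrase 4 ends with a half cadence, no stronger than phrase 2's deceptive cadence, so the four phrases do not form a double period; nor do phrases 3–4 duplicate 1–2, so it is not a repeated period. With no phrase reaching a conclusive cadence, the passage is a phrase group.

phrase group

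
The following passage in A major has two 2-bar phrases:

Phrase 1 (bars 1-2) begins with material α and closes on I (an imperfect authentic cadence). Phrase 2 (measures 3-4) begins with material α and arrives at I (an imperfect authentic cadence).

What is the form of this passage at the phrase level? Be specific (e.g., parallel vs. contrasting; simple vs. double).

repeated phrase

Both phrases have the same opening (α) and the same cadence (imperfect authentic cadence): the second is a restatement, not a consequent, so this is a repeated phrase rather than a period.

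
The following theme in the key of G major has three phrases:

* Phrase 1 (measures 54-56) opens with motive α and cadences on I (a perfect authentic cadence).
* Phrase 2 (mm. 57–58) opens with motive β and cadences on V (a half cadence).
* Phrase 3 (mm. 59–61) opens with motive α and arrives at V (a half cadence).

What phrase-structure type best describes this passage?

phrase group

The final phrase closes with a half cadence, which is not stronger than the preceding half cadence; the 3 phrases lack an overall antecedent–consequent design and so form a phrase group.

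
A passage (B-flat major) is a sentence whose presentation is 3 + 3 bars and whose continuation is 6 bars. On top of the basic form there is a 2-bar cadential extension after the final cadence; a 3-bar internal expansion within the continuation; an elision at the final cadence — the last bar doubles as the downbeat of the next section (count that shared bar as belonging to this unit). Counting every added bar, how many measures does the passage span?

Basic sentence: 3 + 3 + 6 = 12 bars.
12 (basic form) + 2 (cadential extension) + 3 (internal expansion) = 17.
The elision shares a bar with the next section but does not change this unit's count.

17 measures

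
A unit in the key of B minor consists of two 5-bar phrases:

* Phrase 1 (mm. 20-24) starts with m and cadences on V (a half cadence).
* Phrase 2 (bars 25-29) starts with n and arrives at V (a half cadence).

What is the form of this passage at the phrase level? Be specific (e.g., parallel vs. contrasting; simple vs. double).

The second phrase closes with a half cadence, which is not stronger than the first phrase's half cadence; without a weak→strong cadential pair there is no antecedent–consequent relationship, so this is a phrase group rather than a period.

phrase group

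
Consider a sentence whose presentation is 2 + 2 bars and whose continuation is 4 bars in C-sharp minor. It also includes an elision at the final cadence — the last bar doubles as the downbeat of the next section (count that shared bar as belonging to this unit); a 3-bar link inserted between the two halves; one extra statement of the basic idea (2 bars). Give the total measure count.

Basic sentence: 2 + 2 + 4 = 8 bars.
8 (basic form) + 3 (link) + 2 (extra statement) = 13.
The elision shares a bar with the next section but does not change this unit's count.

13 measures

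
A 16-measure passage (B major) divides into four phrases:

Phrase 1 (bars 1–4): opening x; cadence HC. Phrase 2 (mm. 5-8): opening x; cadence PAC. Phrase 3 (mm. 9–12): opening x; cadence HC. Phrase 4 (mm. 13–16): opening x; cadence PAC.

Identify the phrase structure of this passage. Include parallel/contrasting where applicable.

repeated period

The cadence pattern HC–PAC–HC–PAC is weak–strong twice, and phrases 3–4 restate phrases 1–2: a period heard twice, not a double period (which would end weakly at phrase 2).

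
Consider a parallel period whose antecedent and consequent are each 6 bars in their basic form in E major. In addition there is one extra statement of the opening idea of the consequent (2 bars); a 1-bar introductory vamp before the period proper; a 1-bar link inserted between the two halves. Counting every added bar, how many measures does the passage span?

16 measures

Basic parallel period: 6 + 6 = 12 bars.
12 (basic form) + 2 (extra statement) + 1 (introduction) + 1 (link) = 16.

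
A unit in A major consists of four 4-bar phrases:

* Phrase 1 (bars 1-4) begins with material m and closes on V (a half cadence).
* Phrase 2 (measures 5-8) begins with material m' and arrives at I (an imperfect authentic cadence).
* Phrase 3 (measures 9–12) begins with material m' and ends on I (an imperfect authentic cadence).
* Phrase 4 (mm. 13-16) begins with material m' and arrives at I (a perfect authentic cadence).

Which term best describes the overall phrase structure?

parallel double period

Four phrases in two halves: the first half (measures 1-8) ends with an imperfect authentic cadence, the second (measures 9–16) with a perfect authentic cadence — a large antecedent–consequent pair, i.e. a double period.
Phrase 3 begins with the same material as phrase 1, making it parallel.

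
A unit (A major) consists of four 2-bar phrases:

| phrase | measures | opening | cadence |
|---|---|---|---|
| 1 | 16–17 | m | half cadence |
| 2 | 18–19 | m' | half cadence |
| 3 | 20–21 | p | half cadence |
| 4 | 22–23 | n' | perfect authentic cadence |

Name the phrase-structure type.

Four phrases in two halves: the first half (mm. 16–19) ends with a half cadence, the second (mm. 20–23) with a perfect authentic cadence — a large antecedent–consequent pair, i.e. a double period.
Phrase 3 begins with different material from phrase 1, making it contrasting.

contrasting double period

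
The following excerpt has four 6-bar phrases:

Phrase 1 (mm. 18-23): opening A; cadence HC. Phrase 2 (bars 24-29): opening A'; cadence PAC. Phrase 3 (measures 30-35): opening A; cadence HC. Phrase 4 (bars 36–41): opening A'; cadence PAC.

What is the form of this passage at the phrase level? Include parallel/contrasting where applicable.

The cadence pattern HC–PAC–HC–PAC is weak–strong twice, and phrases 3–4 restate phrases 1–2: a period heard twice, not a double period (which would end weakly at phrase 2).

repeated period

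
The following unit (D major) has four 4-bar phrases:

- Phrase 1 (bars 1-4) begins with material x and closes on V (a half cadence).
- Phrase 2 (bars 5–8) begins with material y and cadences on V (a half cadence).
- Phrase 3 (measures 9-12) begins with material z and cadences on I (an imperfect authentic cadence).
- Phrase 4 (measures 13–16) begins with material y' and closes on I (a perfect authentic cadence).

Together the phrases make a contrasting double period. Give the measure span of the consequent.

measures 9–16

In a double period the first pair of phrases (ending half cadence) is the large antecedent and the second pair (ending perfect authentic cadence) is the large consequent; the consequent is measures 9–16.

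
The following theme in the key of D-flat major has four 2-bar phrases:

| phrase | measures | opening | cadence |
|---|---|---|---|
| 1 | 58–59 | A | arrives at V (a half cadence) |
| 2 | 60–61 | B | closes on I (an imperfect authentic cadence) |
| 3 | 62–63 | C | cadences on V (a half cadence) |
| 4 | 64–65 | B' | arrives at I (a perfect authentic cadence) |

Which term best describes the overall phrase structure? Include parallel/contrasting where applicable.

Four phrases in two halves: the first half (mm. 58–61) ends with an imperfect authentic cadence, the second (mm. 62–65) with a perfect authentic cadence — a large antecedent–consequent pair, i.e. a double period.
Phrase 3 begins with different material from phrase 1, making it contrasting.

contrasting double period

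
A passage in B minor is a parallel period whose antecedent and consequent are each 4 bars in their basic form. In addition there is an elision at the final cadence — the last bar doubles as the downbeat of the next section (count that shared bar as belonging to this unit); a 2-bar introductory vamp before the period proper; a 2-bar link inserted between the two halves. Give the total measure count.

12 measures

Basic parallel period: 4 + 4 = 8 bars.
8 (basic form) + 2 (introduction) + 2 (link) = 12.
The elision shares a bar with the next section but does not change this unit's count.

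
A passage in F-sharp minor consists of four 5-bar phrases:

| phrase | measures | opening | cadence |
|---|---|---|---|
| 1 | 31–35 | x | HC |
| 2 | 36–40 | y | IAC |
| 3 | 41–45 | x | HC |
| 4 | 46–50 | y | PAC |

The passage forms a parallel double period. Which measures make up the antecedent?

In a double period the first pair of phrases (ending imperfect authentic cadence) is the large antecedent and the second pair (ending perfect authentic cadence) is the large consequent; the antecedent is measures 31–40.

measures 31–40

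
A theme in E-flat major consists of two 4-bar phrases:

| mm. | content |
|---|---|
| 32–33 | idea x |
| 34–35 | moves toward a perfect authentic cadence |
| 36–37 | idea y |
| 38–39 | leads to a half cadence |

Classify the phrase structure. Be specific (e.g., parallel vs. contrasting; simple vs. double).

phrase group

The second phrase closes with a half cadence, which is not stronger than the first phrase's perfect authentic cadence; without a weak→strong cadential pair there is no antecedent–consequent relationship, so this is a phrase group rather than a period.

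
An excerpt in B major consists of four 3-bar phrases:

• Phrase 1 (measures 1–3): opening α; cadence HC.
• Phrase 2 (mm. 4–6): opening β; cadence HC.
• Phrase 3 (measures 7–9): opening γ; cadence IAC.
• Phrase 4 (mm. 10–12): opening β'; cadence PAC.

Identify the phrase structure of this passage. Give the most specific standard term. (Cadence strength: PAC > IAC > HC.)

contrasting double period

Four phrases in two halves: the first half (mm. 1-6) ends with a half cadence, the second (measures 7–12) with a perfect authentic cadence — a large antecedent–consequent pair, i.e. a double period.
Phrase 3 begins with different material from phrase 1, making it contrasting.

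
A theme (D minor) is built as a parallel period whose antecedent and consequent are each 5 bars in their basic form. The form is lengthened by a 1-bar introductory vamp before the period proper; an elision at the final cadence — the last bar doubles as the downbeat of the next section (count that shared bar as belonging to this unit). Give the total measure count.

Basic parallel period: 5 + 5 = 10 bars.
10 (basic form) + 1 (introduction) = 11.
The elision shares a bar with the next section but does not change this unit's count.

11 measures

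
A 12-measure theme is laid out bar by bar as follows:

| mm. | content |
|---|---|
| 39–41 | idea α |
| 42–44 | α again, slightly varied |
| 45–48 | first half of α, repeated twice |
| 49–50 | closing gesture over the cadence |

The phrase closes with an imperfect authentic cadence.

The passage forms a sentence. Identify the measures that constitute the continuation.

After the presentation (mm. 39-44), the continuation covers the fragmentation through the cadence: mm. 45–50.

measures 45–50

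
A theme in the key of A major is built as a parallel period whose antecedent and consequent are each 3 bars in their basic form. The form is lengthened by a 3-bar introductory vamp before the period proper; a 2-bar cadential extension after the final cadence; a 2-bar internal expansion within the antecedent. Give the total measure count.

13 measures

Basic parallel period: 3 + 3 = 6 bars.
6 (basic form) + 3 (introduction) + 2 (cadential extension) + 2 (internal expansion) = 13.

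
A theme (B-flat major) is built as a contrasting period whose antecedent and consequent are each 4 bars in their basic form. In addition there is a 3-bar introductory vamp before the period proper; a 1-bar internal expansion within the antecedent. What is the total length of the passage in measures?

12 measures

Basic contrasting period: 4 + 4 = 8 bars.
8 (basic form) + 3 (introduction) + 1 (internal expansion) = 12.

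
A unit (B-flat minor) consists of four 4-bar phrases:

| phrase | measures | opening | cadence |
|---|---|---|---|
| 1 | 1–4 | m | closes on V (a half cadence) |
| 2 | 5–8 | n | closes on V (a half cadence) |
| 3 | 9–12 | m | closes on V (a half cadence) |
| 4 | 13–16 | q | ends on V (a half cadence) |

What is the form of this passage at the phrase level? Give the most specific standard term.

Phrase 4 ends with a half cadence, no stronger than phrase 2's half cadence, so the four phrases do not form a double period; nor do phrases 3–4 duplicate 1–2, so it is not a repeated period. With no phrase reaching a conclusive cadence, the passage is a phrase group.

phrase group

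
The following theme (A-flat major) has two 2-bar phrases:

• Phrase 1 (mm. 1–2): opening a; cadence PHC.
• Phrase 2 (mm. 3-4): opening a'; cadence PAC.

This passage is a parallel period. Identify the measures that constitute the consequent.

measures 3–4

The antecedent is the phrase ending with the weaker cadence (Phrygian half cadence, phrase 1) and the consequent the one ending more conclusively (perfect authentic cadence, phrase 2); the consequent is bars 3–4.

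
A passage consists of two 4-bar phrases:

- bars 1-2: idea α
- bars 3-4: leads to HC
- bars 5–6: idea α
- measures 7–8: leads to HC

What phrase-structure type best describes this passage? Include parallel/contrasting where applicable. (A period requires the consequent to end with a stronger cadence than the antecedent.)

repeated phrase

Both phrases have the same opening (α) and the same cadence (half cadence): the second is a restatement, not a consequent, so this is a repeated phrase rather than a period.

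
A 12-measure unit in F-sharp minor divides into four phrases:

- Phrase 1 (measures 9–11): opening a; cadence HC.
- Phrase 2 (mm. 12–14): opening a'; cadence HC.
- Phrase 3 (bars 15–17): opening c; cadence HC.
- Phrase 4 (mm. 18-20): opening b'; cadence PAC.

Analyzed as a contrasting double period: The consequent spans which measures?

In a double period the four phrases pair into a large antecedent (phrases 1–2, ending half cadence) and a large consequent (phrases 3–4, ending perfect authentic cadence). The consequent spans measures 15–20.

measures 15–20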